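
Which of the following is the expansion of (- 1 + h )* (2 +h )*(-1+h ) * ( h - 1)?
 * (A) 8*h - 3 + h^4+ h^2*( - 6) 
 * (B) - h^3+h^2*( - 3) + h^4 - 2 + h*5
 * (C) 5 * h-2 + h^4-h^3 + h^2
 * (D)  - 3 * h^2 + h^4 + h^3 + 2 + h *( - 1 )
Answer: B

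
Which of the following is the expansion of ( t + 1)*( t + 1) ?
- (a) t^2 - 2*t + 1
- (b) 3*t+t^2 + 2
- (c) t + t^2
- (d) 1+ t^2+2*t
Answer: d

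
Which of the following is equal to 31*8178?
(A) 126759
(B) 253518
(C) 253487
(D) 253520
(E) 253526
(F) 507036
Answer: B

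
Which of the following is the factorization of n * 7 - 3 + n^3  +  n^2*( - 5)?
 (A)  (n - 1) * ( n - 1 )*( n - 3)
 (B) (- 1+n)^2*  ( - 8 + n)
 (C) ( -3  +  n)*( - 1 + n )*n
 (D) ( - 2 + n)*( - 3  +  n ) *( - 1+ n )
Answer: A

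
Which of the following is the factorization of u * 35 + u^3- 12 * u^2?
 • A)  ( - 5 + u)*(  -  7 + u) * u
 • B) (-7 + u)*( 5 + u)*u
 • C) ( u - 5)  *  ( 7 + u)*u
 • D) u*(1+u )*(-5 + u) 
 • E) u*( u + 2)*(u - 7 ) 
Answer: A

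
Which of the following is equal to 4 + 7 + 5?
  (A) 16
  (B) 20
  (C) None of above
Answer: A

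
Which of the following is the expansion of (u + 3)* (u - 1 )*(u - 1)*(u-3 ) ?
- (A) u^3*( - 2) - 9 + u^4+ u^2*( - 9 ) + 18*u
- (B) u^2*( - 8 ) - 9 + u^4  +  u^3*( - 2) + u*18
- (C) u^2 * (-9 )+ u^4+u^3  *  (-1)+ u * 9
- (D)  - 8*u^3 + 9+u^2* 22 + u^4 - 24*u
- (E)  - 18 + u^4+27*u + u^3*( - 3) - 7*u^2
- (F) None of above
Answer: B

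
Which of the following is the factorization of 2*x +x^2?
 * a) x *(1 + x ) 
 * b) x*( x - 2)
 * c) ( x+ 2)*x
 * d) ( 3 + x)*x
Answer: c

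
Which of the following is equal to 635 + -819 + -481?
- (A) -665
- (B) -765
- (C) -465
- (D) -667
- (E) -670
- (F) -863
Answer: A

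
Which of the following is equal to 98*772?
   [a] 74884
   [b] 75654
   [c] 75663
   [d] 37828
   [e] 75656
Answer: e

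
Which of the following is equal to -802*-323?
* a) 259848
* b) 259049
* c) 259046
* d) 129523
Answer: c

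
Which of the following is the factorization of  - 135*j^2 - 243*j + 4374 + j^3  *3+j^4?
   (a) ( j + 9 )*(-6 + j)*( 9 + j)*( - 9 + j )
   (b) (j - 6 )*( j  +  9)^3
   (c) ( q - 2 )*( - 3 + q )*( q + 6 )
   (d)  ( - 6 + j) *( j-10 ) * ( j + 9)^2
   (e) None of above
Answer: a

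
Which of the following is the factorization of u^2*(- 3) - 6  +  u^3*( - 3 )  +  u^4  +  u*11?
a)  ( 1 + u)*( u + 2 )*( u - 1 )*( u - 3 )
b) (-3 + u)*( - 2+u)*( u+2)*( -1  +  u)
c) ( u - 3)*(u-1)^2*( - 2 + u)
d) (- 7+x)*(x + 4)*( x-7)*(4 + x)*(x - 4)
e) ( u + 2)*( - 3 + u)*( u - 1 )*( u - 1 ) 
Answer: e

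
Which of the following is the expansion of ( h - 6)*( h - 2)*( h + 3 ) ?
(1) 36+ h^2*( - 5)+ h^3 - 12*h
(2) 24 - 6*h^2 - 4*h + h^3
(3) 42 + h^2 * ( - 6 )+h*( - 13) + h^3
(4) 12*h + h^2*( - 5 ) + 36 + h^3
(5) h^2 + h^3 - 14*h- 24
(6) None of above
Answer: 1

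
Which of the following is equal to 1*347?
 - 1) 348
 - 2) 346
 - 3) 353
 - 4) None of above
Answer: 4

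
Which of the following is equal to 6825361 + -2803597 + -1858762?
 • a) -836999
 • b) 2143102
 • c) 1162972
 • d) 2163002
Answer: d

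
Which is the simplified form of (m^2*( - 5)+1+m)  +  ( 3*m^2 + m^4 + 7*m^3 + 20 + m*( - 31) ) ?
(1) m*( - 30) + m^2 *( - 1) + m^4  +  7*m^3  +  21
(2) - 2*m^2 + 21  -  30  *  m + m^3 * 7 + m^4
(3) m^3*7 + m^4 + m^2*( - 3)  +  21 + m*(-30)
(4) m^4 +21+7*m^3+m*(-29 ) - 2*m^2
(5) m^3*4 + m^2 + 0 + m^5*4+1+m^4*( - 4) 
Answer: 2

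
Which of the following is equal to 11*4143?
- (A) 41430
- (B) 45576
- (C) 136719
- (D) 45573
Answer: D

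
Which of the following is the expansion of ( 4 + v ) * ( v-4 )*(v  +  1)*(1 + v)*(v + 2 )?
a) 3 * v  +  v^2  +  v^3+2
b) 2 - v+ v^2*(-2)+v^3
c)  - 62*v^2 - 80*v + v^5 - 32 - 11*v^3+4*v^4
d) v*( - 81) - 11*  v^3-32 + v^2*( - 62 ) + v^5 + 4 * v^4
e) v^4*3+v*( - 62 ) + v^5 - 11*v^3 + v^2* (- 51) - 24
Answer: c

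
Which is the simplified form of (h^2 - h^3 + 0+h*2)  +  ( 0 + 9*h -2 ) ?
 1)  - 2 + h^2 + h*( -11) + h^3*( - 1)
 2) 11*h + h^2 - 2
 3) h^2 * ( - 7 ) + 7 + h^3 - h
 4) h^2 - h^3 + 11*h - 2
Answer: 4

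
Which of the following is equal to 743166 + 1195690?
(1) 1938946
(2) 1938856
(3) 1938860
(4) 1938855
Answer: 2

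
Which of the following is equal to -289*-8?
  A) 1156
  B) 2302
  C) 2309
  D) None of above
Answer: D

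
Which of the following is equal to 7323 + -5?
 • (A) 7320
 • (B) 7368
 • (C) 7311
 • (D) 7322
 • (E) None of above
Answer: E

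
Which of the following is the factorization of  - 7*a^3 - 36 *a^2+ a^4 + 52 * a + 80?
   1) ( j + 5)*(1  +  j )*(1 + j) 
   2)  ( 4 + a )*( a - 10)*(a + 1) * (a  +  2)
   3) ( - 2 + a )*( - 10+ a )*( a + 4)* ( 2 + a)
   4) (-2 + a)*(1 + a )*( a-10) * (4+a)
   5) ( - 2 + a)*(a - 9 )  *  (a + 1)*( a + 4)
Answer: 4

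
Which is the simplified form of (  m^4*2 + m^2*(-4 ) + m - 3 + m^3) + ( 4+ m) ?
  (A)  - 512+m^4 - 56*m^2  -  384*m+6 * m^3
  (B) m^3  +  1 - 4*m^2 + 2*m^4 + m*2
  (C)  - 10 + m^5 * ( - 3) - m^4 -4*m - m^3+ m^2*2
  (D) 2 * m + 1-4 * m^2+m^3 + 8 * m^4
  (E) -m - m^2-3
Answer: B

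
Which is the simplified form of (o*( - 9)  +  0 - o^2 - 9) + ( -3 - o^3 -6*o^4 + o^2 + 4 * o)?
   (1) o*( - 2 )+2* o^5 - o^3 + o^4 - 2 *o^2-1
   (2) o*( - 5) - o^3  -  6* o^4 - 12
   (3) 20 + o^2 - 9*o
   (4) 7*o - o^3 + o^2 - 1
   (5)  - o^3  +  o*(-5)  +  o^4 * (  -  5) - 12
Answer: 2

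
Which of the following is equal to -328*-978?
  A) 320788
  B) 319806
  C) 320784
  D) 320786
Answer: C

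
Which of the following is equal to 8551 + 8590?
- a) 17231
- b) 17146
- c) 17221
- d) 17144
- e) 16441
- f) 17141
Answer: f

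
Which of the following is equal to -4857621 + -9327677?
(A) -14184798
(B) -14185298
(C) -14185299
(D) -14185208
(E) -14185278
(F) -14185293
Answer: B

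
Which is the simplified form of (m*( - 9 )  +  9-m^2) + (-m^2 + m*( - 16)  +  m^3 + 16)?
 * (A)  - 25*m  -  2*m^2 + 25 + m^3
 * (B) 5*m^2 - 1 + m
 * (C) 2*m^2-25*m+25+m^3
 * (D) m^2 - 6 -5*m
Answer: A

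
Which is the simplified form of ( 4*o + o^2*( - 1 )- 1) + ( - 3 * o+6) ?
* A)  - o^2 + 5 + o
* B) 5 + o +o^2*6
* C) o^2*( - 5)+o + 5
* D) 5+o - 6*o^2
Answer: A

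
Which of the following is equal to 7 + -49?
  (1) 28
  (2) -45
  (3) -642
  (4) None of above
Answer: 4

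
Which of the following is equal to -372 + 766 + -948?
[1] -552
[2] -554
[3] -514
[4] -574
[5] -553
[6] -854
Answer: 2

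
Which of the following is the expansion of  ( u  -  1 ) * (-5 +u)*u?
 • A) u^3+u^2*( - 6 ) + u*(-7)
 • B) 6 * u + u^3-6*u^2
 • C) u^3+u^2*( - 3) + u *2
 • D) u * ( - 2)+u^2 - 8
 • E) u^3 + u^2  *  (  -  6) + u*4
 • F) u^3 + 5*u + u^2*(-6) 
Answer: F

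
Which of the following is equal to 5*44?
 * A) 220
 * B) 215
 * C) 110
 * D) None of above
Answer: A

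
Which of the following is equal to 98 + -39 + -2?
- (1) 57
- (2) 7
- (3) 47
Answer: 1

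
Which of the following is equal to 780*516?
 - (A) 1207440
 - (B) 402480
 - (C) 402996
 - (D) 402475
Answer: B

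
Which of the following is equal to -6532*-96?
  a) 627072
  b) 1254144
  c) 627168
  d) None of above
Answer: a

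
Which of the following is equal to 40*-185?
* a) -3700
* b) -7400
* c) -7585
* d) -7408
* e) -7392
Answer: b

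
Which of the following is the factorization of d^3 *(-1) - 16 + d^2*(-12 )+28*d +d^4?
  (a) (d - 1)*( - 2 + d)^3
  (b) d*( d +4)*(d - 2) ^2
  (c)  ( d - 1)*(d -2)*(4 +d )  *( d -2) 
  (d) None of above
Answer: c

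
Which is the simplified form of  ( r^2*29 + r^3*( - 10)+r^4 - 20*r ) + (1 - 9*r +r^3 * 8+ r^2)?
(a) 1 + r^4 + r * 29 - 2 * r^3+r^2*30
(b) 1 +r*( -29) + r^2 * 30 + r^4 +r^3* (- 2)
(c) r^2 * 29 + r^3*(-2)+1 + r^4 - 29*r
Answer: b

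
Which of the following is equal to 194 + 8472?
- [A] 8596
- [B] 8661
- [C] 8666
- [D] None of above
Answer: C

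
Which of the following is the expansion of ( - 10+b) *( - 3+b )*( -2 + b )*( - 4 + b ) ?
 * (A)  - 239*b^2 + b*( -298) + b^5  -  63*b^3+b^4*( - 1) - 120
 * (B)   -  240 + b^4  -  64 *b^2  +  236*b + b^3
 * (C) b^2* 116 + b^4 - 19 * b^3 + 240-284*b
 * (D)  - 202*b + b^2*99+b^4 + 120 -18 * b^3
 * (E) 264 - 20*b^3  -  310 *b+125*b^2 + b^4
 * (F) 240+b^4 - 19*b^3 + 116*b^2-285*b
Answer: C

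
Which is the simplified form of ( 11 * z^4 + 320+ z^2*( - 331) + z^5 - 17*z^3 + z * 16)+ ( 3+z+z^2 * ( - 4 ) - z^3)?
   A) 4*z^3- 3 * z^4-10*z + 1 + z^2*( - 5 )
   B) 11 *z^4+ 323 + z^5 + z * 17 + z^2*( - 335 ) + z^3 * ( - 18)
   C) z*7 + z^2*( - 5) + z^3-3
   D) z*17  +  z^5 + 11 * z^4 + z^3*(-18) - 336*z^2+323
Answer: B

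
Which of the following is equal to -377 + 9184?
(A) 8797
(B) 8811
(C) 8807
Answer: C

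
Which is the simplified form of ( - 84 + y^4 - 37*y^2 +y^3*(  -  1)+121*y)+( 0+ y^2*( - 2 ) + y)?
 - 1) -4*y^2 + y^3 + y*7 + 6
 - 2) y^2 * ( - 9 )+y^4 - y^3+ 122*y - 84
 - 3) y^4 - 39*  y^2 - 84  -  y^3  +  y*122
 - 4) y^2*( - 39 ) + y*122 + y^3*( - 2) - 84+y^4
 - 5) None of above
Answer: 3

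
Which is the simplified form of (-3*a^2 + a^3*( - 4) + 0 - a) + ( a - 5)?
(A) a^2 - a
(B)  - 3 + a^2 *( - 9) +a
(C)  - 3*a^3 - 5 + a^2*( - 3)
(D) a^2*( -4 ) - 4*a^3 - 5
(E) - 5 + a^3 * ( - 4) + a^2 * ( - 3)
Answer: E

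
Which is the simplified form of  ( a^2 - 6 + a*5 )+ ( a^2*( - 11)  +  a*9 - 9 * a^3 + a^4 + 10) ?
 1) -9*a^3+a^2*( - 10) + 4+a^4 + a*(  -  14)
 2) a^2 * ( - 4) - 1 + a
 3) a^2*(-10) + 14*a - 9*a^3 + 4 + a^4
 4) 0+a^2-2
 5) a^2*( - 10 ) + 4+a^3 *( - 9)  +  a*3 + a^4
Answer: 3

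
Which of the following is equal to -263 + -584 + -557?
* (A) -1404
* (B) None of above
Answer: A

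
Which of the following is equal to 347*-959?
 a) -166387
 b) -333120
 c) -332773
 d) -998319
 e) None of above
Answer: c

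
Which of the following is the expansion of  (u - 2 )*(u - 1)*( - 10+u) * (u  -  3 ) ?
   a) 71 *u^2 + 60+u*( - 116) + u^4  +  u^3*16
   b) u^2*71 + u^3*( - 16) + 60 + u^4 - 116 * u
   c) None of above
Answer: b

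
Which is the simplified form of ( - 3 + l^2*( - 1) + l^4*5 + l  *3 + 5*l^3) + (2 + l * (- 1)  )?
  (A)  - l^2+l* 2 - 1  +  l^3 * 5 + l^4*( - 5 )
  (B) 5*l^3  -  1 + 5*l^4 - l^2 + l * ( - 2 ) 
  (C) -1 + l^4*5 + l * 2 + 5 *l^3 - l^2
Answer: C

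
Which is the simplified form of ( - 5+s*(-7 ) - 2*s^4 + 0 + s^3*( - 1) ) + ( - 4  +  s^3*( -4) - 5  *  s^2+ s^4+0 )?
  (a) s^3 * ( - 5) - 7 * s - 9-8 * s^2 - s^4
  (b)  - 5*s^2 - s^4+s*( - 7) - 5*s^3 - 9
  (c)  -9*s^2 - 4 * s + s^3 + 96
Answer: b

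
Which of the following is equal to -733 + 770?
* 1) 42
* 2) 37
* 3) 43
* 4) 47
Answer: 2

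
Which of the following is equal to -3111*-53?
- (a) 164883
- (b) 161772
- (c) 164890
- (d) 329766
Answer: a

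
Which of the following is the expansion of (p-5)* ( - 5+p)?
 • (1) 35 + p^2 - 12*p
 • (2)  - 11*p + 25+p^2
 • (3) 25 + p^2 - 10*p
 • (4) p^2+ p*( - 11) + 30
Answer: 3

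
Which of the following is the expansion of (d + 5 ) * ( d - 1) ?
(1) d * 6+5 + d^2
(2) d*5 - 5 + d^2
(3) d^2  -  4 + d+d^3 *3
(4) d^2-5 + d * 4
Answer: 4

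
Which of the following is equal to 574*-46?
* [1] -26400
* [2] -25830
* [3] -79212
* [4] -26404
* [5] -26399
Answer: 4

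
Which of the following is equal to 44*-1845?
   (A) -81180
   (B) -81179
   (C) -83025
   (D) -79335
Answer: A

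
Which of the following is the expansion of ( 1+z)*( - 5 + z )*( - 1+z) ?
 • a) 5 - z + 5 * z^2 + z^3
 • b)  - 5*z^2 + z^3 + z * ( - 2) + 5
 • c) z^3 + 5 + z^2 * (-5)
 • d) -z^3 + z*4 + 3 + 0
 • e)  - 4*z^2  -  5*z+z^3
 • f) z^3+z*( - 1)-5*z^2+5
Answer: f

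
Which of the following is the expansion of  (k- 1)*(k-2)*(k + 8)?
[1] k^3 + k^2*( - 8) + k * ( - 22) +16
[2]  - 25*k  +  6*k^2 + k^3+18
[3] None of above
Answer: 3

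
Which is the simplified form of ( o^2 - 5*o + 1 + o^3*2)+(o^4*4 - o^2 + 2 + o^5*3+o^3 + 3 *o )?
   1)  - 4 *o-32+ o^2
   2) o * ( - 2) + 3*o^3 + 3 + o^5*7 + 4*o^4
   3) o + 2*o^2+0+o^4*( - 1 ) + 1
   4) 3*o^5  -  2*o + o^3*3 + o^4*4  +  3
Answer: 4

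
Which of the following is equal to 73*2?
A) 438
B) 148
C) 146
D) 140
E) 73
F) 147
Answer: C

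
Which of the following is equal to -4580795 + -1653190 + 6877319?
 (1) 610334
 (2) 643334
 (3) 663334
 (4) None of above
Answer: 2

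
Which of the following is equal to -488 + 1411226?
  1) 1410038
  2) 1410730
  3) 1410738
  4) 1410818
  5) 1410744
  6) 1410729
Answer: 3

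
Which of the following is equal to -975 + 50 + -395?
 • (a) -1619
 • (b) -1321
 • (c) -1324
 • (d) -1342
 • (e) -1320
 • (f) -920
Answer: e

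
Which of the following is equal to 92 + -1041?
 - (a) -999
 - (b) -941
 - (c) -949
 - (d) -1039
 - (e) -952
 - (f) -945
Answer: c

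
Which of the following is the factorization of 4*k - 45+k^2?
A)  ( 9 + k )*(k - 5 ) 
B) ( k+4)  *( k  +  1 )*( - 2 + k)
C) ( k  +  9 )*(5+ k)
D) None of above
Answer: A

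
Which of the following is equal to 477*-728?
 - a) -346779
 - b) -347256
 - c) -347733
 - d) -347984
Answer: b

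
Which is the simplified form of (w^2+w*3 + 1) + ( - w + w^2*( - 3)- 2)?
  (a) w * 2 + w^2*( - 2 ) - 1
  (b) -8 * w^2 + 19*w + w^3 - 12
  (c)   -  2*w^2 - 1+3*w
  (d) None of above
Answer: a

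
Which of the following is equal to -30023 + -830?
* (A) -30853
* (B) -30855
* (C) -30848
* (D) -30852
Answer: A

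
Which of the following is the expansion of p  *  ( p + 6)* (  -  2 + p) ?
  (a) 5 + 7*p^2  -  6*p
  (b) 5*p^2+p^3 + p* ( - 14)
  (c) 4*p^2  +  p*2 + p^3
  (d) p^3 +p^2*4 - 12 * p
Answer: d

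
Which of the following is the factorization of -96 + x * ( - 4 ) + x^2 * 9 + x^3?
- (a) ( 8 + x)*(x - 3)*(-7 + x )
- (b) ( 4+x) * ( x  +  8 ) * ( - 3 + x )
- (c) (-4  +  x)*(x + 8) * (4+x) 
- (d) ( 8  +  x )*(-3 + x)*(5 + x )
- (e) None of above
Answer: b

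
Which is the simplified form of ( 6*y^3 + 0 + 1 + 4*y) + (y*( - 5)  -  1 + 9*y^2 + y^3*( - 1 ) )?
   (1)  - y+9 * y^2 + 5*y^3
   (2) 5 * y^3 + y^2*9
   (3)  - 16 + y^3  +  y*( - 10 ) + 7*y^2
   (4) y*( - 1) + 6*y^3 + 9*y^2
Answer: 1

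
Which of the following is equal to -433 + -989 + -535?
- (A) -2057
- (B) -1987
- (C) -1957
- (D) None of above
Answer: C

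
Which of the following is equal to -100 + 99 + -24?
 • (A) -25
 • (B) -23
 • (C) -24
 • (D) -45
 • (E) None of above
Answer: A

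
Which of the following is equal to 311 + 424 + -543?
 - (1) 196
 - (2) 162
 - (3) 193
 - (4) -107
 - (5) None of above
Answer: 5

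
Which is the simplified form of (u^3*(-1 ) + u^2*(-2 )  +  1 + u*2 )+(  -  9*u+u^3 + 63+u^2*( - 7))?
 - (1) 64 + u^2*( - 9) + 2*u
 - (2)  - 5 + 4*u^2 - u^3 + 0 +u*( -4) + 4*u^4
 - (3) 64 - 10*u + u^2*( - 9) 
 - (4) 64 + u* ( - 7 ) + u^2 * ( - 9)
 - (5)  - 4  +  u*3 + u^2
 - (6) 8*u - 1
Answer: 4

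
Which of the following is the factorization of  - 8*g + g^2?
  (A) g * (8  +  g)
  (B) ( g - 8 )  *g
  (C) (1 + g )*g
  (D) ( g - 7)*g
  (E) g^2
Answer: B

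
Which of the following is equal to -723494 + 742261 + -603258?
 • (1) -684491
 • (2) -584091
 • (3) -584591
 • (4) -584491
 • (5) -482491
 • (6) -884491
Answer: 4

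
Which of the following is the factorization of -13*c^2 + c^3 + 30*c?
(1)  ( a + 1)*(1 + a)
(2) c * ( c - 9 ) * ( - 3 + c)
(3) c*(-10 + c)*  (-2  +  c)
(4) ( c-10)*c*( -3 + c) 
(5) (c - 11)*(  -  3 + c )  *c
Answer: 4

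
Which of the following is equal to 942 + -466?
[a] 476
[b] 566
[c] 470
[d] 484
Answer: a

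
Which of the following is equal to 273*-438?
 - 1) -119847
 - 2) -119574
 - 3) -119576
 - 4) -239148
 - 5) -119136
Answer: 2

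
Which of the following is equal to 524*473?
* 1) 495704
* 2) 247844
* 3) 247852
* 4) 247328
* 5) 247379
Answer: 3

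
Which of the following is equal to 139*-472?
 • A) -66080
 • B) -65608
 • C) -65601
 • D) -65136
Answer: B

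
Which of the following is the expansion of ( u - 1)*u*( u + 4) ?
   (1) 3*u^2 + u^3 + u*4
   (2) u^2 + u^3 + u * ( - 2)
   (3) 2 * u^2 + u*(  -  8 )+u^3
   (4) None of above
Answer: 4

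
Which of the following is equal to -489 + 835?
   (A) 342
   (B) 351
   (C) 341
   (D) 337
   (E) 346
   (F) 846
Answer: E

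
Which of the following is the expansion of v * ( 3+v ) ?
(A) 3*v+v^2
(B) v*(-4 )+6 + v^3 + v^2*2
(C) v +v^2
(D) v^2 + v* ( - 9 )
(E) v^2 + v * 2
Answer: A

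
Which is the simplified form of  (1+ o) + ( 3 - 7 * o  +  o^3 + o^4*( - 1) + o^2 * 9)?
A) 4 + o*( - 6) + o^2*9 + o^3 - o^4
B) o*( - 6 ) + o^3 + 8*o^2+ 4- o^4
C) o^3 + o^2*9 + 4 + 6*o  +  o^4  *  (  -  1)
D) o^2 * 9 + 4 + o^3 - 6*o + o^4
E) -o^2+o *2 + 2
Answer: A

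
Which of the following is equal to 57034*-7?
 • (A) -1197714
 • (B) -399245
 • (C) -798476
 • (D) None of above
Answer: D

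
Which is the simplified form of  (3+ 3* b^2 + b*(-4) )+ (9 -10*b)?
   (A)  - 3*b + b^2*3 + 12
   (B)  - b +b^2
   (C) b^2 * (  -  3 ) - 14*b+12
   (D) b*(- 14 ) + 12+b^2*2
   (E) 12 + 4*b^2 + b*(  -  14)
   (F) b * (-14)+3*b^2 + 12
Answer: F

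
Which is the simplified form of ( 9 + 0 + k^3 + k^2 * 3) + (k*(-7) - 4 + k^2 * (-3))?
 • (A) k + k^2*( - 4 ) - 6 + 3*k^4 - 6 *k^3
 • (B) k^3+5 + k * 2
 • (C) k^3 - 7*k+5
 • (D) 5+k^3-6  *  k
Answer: C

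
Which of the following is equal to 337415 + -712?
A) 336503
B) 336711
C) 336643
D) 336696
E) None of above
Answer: E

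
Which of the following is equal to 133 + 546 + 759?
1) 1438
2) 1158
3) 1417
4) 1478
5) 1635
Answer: 1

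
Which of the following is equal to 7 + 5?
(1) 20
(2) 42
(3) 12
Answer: 3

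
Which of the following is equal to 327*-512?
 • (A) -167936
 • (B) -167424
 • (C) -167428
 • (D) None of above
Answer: B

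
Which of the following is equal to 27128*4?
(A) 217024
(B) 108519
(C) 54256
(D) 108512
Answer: D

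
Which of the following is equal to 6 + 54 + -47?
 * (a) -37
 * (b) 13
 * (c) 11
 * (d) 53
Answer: b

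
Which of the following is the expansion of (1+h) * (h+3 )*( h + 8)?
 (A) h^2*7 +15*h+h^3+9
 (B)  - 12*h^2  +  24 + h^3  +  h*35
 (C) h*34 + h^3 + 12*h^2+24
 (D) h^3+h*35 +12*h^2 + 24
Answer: D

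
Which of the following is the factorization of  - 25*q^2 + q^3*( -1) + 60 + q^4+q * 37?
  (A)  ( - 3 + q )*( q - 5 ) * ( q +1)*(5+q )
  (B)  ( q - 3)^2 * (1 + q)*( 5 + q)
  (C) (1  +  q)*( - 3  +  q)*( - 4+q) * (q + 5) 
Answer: C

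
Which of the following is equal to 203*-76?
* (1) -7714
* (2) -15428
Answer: 2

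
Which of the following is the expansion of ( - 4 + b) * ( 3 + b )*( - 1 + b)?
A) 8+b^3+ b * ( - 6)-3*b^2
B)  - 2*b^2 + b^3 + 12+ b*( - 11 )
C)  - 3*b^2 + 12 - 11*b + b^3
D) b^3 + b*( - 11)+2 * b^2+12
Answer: B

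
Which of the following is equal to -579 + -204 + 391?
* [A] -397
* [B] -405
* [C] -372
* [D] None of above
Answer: D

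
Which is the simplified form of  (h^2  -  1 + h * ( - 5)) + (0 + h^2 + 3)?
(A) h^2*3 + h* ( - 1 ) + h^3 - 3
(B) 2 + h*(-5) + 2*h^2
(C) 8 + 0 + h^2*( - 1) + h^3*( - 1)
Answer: B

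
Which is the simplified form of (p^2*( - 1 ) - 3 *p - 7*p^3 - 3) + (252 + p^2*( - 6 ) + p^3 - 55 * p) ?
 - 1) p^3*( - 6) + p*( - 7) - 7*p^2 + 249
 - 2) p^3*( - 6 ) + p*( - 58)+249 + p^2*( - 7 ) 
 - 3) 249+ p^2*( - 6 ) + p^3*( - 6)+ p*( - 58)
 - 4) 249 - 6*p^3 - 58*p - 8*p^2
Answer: 2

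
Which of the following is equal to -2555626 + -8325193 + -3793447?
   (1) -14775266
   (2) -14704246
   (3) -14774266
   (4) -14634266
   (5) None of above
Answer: 5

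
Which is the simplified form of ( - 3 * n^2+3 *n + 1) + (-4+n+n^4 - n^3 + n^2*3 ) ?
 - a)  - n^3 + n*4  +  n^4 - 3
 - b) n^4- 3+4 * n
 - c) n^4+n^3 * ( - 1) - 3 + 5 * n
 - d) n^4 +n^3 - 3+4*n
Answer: a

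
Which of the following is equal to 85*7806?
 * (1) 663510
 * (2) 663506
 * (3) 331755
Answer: 1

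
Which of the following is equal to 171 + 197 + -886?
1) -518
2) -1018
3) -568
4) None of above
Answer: 1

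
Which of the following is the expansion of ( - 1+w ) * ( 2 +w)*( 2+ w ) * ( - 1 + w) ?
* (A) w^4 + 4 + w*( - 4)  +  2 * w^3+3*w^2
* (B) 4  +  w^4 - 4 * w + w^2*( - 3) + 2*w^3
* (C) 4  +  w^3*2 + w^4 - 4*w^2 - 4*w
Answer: B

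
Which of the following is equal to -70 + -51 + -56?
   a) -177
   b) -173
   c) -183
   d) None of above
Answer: a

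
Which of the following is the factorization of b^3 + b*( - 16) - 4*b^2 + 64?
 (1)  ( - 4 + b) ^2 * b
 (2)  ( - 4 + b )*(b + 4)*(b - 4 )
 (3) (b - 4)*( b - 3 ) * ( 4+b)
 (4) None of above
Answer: 2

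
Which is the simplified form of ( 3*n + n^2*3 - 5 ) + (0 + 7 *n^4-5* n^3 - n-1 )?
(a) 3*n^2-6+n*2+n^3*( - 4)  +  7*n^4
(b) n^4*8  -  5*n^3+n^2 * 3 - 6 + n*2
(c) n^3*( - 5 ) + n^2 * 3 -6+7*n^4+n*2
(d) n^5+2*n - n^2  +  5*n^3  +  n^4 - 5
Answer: c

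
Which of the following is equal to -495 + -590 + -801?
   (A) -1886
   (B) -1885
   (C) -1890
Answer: A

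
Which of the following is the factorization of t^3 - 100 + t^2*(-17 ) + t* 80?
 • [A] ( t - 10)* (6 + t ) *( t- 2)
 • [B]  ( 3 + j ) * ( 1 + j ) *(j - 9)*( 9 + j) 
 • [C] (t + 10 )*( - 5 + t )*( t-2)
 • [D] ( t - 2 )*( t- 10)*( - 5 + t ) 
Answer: D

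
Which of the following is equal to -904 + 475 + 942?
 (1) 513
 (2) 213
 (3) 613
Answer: 1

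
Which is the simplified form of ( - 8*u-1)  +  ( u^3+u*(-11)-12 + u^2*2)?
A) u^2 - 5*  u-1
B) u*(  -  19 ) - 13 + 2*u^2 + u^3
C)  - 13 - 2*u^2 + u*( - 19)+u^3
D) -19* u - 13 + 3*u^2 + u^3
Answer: B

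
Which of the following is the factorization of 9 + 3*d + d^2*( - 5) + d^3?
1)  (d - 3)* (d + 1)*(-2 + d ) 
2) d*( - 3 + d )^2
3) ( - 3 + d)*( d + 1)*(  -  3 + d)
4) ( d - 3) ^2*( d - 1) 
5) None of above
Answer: 3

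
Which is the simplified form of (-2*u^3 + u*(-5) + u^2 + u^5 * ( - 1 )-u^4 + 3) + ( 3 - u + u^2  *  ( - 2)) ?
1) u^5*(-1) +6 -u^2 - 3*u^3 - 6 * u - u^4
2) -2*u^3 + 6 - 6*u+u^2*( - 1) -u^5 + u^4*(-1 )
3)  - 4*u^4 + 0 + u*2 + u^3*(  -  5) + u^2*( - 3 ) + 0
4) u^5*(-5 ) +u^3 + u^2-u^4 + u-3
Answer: 2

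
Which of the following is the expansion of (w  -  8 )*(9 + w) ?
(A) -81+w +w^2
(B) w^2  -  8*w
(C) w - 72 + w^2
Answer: C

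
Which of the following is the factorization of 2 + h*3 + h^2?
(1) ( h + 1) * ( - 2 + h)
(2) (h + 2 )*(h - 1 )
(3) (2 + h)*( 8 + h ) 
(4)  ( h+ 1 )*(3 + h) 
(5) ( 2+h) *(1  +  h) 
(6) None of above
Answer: 5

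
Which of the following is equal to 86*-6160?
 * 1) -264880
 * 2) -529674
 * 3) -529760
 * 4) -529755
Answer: 3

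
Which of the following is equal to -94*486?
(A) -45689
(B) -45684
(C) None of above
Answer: B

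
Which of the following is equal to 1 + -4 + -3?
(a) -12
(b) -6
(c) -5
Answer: b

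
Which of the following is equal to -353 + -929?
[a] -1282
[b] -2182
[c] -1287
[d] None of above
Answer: a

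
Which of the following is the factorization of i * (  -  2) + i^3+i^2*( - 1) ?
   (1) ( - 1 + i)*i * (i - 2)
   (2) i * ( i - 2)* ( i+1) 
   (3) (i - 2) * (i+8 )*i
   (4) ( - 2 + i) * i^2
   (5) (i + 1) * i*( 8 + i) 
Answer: 2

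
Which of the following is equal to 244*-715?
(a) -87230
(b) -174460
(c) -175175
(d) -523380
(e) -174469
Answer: b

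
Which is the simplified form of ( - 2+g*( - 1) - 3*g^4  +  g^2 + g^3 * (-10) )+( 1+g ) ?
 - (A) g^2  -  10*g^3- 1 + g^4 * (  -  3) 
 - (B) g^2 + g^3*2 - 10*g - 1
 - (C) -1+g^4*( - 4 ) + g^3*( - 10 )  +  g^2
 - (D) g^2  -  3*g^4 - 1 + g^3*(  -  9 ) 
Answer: A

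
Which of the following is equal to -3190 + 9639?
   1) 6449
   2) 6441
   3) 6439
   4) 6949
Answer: 1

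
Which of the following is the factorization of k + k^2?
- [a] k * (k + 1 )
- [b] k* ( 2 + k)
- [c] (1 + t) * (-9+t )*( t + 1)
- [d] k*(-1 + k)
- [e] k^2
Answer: a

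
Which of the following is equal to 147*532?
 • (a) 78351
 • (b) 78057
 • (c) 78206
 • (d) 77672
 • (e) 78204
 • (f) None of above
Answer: e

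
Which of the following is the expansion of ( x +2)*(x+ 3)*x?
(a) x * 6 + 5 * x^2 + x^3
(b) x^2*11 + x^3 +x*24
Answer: a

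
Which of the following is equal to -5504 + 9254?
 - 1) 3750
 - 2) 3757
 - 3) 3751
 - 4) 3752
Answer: 1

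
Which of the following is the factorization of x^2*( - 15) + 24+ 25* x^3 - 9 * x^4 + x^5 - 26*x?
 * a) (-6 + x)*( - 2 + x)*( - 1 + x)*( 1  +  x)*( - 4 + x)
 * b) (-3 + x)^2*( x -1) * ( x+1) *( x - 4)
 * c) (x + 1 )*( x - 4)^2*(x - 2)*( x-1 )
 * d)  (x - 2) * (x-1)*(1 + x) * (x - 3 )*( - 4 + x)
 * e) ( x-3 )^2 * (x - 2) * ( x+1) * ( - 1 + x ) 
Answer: d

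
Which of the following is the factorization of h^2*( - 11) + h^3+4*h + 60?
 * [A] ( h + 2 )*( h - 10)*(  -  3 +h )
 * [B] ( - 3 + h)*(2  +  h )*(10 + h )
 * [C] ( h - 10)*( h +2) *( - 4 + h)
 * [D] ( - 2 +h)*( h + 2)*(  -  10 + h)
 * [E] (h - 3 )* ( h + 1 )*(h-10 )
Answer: A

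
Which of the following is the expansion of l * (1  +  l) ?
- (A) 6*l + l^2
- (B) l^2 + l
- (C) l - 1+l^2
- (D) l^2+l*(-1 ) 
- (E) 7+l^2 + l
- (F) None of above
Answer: B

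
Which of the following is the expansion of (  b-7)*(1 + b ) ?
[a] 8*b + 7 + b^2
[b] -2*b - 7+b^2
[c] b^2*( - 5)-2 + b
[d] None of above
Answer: d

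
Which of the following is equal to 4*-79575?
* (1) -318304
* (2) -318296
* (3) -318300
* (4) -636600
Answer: 3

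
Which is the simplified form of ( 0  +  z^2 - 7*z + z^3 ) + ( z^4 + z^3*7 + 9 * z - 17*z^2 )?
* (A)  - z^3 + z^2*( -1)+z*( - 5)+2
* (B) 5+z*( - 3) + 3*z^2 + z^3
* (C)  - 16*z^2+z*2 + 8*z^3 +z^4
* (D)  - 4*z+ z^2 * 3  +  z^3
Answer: C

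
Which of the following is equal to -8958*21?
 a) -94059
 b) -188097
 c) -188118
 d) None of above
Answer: c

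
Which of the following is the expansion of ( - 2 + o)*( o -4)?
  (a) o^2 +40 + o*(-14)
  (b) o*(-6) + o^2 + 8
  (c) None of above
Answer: b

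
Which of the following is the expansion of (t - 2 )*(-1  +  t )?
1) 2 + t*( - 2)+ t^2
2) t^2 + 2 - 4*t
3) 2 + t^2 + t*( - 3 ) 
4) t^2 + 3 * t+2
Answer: 3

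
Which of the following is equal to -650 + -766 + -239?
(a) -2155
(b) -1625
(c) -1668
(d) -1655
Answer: d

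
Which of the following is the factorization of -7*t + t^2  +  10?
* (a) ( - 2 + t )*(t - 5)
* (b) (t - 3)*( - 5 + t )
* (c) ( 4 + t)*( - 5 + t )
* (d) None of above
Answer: a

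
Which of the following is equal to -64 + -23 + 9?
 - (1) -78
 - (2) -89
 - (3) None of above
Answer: 1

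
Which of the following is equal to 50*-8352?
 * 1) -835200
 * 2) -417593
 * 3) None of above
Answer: 3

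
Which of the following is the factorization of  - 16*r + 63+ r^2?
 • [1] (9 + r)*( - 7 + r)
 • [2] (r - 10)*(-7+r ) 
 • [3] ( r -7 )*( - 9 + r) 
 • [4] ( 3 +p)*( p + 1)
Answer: 3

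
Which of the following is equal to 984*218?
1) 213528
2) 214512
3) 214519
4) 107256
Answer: 2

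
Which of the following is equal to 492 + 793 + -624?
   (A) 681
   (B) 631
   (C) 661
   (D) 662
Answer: C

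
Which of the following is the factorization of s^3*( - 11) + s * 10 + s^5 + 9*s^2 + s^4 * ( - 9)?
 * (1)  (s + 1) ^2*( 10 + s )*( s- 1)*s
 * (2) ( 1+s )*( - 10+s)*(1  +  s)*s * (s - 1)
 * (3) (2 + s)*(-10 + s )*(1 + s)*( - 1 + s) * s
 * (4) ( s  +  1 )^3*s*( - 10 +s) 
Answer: 2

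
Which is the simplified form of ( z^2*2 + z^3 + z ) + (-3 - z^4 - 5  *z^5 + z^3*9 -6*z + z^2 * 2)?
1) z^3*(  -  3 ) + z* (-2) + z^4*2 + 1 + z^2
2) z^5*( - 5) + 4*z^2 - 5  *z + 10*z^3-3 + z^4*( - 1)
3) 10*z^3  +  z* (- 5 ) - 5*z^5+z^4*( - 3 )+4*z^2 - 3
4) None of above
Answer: 2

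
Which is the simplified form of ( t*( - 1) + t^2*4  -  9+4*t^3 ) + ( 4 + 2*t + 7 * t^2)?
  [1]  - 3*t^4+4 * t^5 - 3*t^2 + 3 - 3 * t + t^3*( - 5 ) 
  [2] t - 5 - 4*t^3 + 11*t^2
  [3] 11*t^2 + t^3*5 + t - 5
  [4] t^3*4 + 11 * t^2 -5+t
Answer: 4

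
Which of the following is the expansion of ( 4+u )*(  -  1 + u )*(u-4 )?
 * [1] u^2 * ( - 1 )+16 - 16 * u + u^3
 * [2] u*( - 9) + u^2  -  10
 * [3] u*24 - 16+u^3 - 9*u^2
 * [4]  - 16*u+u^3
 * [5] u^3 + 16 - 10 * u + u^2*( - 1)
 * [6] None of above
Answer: 1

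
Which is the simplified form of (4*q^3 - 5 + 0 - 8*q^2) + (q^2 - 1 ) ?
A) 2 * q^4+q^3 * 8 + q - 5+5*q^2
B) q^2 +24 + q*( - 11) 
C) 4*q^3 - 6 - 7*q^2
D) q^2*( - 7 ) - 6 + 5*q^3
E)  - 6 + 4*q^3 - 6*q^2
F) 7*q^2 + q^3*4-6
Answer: C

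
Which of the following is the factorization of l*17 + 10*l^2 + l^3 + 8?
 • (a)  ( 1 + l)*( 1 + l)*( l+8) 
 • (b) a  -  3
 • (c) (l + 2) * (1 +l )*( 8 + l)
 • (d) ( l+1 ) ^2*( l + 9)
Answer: a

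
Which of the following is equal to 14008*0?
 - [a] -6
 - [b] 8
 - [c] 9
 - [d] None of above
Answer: d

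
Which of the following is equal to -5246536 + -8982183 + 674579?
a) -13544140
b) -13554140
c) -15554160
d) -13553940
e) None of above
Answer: b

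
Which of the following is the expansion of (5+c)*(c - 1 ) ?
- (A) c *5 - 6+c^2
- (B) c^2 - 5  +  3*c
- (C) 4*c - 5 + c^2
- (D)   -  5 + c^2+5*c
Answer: C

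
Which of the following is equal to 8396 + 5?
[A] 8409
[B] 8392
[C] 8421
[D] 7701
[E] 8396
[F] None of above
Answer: F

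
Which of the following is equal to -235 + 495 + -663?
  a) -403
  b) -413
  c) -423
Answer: a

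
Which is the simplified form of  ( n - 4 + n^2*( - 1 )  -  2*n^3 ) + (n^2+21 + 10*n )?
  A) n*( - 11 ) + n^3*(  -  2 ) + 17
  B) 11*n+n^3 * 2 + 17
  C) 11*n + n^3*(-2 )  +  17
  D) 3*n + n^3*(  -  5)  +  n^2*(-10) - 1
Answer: C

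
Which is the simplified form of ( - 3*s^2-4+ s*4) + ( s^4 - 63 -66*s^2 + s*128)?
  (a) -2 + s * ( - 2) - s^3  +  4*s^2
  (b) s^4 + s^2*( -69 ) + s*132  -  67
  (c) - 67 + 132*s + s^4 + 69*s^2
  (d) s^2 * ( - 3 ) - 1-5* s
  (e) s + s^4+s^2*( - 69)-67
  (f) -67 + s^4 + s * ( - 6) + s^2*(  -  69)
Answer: b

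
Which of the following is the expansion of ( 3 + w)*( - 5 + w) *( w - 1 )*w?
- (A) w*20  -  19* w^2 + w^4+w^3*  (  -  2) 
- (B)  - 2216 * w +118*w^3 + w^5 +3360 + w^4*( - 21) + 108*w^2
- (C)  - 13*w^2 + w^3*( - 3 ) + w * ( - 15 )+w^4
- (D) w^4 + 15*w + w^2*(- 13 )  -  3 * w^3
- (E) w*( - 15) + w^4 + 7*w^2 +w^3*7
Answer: D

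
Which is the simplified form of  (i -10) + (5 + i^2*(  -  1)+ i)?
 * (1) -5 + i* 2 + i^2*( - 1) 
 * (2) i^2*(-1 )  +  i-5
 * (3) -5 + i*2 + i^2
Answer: 1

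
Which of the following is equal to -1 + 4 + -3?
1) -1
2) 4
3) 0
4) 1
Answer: 3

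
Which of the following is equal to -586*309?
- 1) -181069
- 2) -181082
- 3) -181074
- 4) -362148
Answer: 3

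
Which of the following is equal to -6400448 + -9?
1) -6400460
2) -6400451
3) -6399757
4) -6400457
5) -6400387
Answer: 4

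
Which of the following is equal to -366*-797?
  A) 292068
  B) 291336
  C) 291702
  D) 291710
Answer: C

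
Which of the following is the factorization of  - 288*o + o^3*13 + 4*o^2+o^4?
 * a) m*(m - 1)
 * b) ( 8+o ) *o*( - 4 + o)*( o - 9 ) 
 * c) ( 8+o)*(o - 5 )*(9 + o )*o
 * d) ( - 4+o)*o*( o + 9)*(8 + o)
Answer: d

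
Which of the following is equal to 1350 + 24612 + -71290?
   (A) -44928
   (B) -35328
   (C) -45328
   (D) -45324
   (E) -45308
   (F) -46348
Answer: C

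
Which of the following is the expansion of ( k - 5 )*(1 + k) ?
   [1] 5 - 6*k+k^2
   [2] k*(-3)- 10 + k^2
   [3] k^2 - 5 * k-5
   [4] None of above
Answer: 4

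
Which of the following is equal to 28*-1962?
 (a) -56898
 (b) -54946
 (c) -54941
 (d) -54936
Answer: d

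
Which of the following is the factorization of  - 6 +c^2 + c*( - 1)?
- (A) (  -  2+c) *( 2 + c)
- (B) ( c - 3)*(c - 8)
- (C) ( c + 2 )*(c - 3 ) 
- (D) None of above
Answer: C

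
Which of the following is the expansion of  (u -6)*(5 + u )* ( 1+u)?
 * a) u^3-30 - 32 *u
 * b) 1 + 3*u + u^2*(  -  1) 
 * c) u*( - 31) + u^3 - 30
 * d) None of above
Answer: c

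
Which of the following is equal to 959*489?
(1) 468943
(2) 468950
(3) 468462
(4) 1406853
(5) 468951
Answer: 5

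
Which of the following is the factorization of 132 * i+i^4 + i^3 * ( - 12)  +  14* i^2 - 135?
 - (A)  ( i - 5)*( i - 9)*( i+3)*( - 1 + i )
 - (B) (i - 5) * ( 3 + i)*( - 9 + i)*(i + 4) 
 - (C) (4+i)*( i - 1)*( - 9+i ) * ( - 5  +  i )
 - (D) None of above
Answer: A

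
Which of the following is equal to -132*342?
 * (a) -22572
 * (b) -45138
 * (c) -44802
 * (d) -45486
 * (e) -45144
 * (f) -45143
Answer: e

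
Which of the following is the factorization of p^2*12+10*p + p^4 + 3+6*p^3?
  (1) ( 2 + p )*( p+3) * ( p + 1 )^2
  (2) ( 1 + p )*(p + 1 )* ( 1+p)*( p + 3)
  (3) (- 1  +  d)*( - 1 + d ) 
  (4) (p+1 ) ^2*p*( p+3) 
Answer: 2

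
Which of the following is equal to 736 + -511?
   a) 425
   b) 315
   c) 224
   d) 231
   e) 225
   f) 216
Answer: e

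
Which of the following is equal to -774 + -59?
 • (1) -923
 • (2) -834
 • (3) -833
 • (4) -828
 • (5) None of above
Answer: 3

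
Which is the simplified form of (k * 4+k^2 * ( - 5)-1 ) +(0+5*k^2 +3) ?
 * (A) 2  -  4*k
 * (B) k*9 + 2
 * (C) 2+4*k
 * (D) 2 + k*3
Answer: C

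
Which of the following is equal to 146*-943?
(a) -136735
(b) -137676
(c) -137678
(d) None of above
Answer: c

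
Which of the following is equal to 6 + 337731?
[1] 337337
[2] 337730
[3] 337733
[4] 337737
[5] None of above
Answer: 4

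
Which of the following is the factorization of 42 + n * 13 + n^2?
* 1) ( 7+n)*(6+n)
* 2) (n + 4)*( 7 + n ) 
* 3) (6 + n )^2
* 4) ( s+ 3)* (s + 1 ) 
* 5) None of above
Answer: 1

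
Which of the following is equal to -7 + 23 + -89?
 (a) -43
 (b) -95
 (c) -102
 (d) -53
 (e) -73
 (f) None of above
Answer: e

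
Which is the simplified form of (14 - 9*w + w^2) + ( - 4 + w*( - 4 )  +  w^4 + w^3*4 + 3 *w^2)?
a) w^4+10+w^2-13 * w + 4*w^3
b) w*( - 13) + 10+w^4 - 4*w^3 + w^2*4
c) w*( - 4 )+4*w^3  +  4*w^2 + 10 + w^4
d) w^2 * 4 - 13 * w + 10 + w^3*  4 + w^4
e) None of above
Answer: d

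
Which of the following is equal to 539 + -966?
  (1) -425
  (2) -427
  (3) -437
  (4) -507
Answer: 2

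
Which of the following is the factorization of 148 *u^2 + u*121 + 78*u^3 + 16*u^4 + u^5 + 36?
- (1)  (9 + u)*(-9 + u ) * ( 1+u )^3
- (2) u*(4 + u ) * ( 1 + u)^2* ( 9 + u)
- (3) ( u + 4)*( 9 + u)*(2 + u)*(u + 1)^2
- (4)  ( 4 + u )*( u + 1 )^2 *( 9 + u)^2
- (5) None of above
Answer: 5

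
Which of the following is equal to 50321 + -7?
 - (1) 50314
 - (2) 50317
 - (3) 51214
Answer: 1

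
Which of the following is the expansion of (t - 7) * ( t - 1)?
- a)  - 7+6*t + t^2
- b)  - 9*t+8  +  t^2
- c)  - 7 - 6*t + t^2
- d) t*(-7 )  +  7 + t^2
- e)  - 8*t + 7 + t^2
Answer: e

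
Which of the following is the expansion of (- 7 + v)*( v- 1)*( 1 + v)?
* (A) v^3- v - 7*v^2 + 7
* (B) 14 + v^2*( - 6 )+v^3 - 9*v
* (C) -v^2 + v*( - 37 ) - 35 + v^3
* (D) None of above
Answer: A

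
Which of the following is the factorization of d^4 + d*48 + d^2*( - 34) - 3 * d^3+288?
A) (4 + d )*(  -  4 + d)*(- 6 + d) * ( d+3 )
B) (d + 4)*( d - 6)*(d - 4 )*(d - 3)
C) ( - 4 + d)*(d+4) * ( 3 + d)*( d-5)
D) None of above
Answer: A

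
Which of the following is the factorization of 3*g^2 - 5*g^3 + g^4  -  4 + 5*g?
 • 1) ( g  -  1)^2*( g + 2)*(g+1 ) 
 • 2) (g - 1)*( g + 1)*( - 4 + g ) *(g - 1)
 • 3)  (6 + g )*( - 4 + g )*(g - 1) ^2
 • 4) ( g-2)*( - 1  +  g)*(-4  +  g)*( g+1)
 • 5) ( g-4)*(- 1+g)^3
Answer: 2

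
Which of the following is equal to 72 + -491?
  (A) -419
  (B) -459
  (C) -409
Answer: A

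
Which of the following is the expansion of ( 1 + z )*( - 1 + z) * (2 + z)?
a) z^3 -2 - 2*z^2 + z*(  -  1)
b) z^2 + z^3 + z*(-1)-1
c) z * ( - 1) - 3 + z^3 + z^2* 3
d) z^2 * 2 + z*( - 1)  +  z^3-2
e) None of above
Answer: d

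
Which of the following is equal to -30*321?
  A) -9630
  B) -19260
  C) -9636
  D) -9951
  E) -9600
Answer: A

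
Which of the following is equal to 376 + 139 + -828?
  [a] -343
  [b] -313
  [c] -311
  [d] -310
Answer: b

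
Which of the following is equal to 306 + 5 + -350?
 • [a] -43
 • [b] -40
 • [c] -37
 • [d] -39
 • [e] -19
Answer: d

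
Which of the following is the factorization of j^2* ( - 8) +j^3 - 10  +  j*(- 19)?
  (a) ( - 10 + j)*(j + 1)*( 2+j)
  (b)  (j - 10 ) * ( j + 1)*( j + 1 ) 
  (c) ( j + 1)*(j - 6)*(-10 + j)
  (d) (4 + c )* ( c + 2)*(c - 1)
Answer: b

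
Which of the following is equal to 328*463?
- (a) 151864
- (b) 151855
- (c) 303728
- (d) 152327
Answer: a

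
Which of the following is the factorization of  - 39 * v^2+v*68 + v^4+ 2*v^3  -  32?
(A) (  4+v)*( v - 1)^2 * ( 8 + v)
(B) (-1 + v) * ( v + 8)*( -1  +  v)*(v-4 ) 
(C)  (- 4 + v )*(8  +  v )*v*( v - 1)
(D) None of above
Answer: B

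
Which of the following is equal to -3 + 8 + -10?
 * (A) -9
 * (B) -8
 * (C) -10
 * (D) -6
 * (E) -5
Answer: E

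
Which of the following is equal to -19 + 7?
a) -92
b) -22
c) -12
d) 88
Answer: c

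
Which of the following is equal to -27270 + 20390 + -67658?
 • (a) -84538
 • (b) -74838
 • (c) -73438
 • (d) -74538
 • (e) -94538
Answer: d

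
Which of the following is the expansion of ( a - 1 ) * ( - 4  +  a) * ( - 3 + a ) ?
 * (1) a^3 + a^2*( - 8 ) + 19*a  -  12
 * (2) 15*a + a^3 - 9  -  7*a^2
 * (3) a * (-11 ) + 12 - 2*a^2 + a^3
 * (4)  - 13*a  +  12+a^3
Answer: 1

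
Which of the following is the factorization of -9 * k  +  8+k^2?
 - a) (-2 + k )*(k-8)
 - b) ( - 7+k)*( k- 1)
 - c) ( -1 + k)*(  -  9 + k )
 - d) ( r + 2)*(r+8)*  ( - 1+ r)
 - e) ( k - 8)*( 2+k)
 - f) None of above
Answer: f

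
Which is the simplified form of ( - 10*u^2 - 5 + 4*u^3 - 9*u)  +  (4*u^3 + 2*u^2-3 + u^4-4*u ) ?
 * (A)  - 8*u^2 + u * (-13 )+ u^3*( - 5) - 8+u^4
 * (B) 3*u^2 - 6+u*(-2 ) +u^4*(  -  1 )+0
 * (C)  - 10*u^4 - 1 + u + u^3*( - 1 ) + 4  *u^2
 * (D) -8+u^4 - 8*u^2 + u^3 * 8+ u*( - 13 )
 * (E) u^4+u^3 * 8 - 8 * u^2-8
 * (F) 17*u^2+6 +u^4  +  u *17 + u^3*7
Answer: D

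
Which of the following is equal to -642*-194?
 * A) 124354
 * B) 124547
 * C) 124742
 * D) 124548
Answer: D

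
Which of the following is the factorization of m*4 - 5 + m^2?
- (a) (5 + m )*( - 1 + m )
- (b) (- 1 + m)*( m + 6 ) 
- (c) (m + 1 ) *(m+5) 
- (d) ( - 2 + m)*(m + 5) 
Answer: a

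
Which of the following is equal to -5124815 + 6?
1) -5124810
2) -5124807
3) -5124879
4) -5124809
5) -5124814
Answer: 4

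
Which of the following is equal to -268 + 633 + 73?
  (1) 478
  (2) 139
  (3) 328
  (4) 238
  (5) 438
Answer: 5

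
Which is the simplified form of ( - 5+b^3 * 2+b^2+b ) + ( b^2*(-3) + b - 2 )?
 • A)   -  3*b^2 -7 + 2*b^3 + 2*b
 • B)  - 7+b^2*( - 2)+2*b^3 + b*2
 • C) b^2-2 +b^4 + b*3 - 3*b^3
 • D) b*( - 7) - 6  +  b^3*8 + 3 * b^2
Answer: B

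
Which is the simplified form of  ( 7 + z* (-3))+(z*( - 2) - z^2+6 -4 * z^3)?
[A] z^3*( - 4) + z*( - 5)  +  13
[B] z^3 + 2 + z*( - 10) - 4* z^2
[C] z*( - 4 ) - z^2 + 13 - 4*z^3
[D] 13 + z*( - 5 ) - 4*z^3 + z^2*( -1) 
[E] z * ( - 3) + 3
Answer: D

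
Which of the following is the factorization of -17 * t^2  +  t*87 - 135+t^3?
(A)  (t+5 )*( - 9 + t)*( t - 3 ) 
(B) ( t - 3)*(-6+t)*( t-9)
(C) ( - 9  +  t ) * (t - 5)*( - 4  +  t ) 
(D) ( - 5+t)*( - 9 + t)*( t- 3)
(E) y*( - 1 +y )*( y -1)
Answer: D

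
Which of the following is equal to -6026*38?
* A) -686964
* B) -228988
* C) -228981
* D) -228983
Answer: B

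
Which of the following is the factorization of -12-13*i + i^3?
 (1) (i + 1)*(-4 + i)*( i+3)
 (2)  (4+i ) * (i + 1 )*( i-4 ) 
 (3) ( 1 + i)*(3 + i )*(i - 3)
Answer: 1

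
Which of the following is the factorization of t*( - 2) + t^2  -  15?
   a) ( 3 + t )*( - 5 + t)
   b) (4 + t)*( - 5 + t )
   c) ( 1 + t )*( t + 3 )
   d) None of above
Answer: a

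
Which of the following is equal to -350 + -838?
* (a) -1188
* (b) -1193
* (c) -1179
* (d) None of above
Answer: a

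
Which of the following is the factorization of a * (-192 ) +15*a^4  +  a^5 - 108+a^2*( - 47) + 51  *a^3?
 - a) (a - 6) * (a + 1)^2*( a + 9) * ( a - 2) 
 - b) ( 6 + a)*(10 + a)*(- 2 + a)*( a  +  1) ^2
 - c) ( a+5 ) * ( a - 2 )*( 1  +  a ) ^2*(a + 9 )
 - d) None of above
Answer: d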